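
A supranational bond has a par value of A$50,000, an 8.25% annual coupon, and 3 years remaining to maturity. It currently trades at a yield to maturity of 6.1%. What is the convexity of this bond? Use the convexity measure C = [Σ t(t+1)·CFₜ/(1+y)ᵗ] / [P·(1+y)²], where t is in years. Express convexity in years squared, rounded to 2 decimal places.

With y = 0.061:
  t   CF        PV=CF/(1+0.061)^t    t·PV        t(t+1)·PV
  1     4,125.00     3,887.8417     3,887.8417       7,775.6833
  2     4,125.00     3,664.3182     7,328.6365      21,985.9095
  3    54,125.00    45,316.0198   135,948.0593     543,792.2373
  Σ                 52,868.1797   147,164.5375     573,553.8301
P = 52,868.1797.
Convexity = Σ t(t+1)·PV / [P·(1+y)²] = 573,553.8301 / (52,868.1797 × 1.125721) = 9.63716.

9.64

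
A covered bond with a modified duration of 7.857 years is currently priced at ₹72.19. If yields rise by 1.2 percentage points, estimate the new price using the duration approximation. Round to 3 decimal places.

₹65.384

Duration approximation: ΔP/P ≈ -D_mod · Δy = -7.857 × (+0.012) = -0.094284.
New price ≈ 72.19 × (1 - 0.094284) = 65.38363804.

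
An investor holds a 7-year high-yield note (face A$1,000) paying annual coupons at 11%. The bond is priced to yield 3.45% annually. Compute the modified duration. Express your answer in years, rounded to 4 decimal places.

Periodic yield y = 0.0345. First find Macaulay duration:
  t   CF        PV=CF/(1+0.0345)^t    t·PV
  1       110.00       106.3316       106.3316
  2       110.00       102.7855       205.5709
  3       110.00        99.3576       298.0729
  4       110.00        96.0441       384.1764
  5       110.00        92.8411       464.2054
  6       110.00        89.7449       538.4693
  7     1,110.00       875.4060     6,127.8419
  Σ                  1,462.5107     8,124.6685
P = 1,462.5107; Macaulay duration = 8,124.6685 / 1,462.5107 = 5.55529 years.
Modified duration = D_Mac / (1 + y) = 5.55529 / 1.0345 = 5.37002 years.

5.3700 years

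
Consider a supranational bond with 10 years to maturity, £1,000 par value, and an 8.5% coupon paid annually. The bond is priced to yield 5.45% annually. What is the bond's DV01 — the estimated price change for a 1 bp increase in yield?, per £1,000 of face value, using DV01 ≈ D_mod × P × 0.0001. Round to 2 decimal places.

£0.87

Periodic yield y = 0.0545.
  t   CF        PV=CF/(1+0.0545)^t    t·PV
  1        85.00        80.6069        80.6069
  2        85.00        76.4409       152.8818
  3        85.00        72.4902       217.4705
  4        85.00        68.7437       274.9746
  5        85.00        65.1908       325.9538
  6        85.00        61.8215       370.9289
  7        85.00        58.6263       410.3844
  8        85.00        55.5963       444.7708
  9        85.00        52.7229       474.5065
  10    1,085.00       638.2104     6,382.1043
  Σ                  1,230.4500     9,134.5825
P = 1,230.4500; D_Mac = 7.42377 yrs; D_mod = 7.04009 yrs.
DV01 ≈ 7.04009 × 1,230.4500 × 0.0001 = 0.866248.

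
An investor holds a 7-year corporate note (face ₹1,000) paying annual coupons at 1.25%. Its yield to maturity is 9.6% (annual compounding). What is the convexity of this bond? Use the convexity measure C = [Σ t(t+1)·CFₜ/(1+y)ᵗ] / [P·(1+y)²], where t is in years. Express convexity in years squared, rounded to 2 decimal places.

With y = 0.096:
  t   CF        PV=CF/(1+0.096)^t    t·PV        t(t+1)·PV
  1        12.50        11.4051        11.4051          22.8102
  2        12.50        10.4061        20.8122          62.4367
  3        12.50         9.4946        28.4839         113.9356
  4        12.50         8.6630        34.6520         173.2598
  5        12.50         7.9042        39.5209         237.1256
  6        12.50         7.2119        43.2711         302.8977
  7     1,012.50       532.9926     3,730.9480      29,847.5838
  Σ                    588.0775     3,909.0932      30,760.0495
P = 588.0775.
Convexity = Σ t(t+1)·PV / [P·(1+y)²] = 30,760.0495 / (588.0775 × 1.201216) = 43.54431.

43.54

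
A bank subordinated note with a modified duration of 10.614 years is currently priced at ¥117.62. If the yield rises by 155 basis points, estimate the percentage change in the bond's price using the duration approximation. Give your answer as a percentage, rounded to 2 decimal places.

Duration approximation: ΔP/P ≈ -D_mod · Δy = -10.614 × (+0.0155) = -0.164517.
As a percentage: -16.4517%.

-16.45%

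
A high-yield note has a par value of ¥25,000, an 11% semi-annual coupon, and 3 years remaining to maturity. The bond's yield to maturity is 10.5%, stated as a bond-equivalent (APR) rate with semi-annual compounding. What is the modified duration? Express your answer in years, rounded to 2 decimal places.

2.51 years

Periodic yield y = 0.0525. First find Macaulay duration:
  t   CF        PV=CF/(1+0.0525)^t    t·PV
  1     1,375.00     1,306.4133     1,306.4133
  2     1,375.00     1,241.2478     2,482.4956
  3     1,375.00     1,179.3328     3,537.9985
  4     1,375.00     1,120.5062     4,482.0250
  5     1,375.00     1,064.6140     5,323.0700
  6    26,375.00    19,402.5960   116,415.5761
  Σ                 25,314.7102   133,547.5784
P = 25,314.7102; Macaulay duration = 133,547.5784 / 25,314.7102 = 5.27549 half-year periods = 2.63775 years.
Modified duration = D_Mac / (1 + y) = 2.63775 / 1.0525 = 2.50617 years.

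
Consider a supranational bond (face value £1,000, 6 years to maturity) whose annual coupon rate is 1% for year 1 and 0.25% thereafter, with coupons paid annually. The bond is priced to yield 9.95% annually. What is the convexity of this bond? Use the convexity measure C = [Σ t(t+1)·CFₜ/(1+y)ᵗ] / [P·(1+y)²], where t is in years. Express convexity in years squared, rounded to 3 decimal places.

With y = 0.0995:
  t   CF        PV=CF/(1+0.0995)^t    t·PV        t(t+1)·PV
  1        10.00         9.0950         9.0950          18.1901
  2         2.50         2.0680         4.1360          12.4080
  3         2.50         1.8809         5.6426          22.5702
  4         2.50         1.7106         6.8426          34.2128
  5         2.50         1.5558         7.7792          46.6751
  6     1,002.50       567.4309     3,404.5854      23,832.0976
  Σ                    583.7413     3,438.0807      23,966.1538
P = 583.7413.
Convexity = Σ t(t+1)·PV / [P·(1+y)²] = 23,966.1538 / (583.7413 × 1.208900) = 33.96155.

33.962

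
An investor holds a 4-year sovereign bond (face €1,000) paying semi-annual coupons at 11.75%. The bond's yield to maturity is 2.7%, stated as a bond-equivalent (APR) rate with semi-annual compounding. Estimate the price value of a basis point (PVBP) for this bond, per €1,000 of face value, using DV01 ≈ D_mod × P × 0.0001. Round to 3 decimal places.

Periodic yield y = 0.0135.
  t   CF        PV=CF/(1+0.0135)^t    t·PV
  1        58.75        57.9674        57.9674
  2        58.75        57.1953       114.3906
  3        58.75        56.4335       169.3004
  4        58.75        55.6817       222.7270
  5        58.75        54.9401       274.7003
  6        58.75        54.2082       325.2495
  7        58.75        53.4862       374.4033
  8     1,058.75       951.0501     7,608.4009
  Σ                  1,340.9625     9,147.1393
P = 1,340.9625; D_Mac = 6.82132 half-year periods = 3.41066 yrs; D_mod = 3.36523 yrs.
DV01 ≈ 3.36523 × 1,340.9625 × 0.0001 = 0.451265.

€0.451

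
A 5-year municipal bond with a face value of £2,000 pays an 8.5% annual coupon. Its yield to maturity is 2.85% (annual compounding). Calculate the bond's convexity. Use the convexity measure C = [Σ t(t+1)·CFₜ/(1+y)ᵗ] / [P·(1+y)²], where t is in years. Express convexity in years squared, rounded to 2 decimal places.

With y = 0.0285:
  t   CF        PV=CF/(1+0.0285)^t    t·PV        t(t+1)·PV
  1       170.00       165.2893       165.2893         330.5785
  2       170.00       160.7090       321.4181         964.2543
  3       170.00       156.2558       468.7673       1,875.0691
  4       170.00       151.9259       607.7035       3,038.5174
  5     2,170.00     1,885.5509     9,427.7544      56,566.5261
  Σ                  2,519.7308    10,990.9325      62,774.9455
P = 2,519.7308.
Convexity = Σ t(t+1)·PV / [P·(1+y)²] = 62,774.9455 / (2,519.7308 × 1.057812) = 23.55177.

23.55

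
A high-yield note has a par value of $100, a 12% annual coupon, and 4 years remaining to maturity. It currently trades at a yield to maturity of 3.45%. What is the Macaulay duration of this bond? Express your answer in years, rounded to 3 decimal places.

Periodic yield y = 0.0345. Discount each cash flow and weight by its year:
  t   CF        PV=CF/(1+0.0345)^t    t·PV
  1        12.00        11.5998        11.5998
  2        12.00        11.2130        22.4259
  3        12.00        10.8390        32.5170
  4       112.00        97.7904       391.1614
  Σ                    131.4421       457.7042
Price P = Σ PV = 131.4421.
Macaulay duration = Σ(t·PV) / P = 457.7042 / 131.4421 = 3.48217 years.

3.482 years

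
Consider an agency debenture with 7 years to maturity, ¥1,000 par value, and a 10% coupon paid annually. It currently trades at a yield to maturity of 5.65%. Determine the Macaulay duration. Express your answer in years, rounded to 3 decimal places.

5.539 years

Periodic yield y = 0.0565. Discount each cash flow and weight by its year:
  t   CF        PV=CF/(1+0.0565)^t    t·PV
  1       100.00        94.6522        94.6522
  2       100.00        89.5903       179.1806
  3       100.00        84.7991       254.3974
  4       100.00        80.2642       321.0569
  5       100.00        75.9718       379.8591
  6       100.00        71.9090       431.4537
  7     1,100.00       748.6971     5,240.8800
  Σ                  1,245.8837     6,901.4799
Price P = Σ PV = 1,245.8837.
Macaulay duration = Σ(t·PV) / P = 6,901.4799 / 1,245.8837 = 5.53943 years.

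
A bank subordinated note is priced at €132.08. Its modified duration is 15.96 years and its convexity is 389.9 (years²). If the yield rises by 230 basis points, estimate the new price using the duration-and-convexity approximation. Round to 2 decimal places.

Duration effect: -D_mod·Δy = -15.96 × (+0.023) = -0.367080
Convexity effect: ½·C·(Δy)² = 0.5 × 389.9 × (0.023)² = +0.10312855
ΔP/P ≈ -0.367080 + 0.10312855 = -0.26395145
New price ≈ 132.08 × (1 - 0.26395145) = 97.217292484.

€97.22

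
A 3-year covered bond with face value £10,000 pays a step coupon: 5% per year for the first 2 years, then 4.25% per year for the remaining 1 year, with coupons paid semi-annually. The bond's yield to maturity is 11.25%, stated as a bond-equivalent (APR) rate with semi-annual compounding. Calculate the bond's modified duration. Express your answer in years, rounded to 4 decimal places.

2.6552 years

Periodic yield y = 0.05625. First find Macaulay duration:
  t   CF        PV=CF/(1+0.05625)^t    t·PV
  1       250.00       236.6864       236.6864
  2       250.00       224.0818       448.1636
  3       250.00       212.1484       636.4453
  4       250.00       200.8506       803.4024
  5       212.50       161.6312       808.1562
  6    10,212.50     7,354.1374    44,124.8242
  Σ                  8,389.5358    47,057.6781
P = 8,389.5358; Macaulay duration = 47,057.6781 / 8,389.5358 = 5.60909 half-year periods = 2.80455 years.
Modified duration = D_Mac / (1 + y) = 2.80455 / 1.05625 = 2.65519 years.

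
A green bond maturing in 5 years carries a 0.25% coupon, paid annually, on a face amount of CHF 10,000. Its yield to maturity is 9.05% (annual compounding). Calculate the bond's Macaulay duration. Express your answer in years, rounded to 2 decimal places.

Periodic yield y = 0.0905. Discount each cash flow and weight by its year:
  t   CF        PV=CF/(1+0.0905)^t    t·PV
  1        25.00        22.9253        22.9253
  2        25.00        21.0227        42.0454
  3        25.00        19.2780        57.8341
  4        25.00        17.6782        70.7127
  5    10,025.00     6,500.6387    32,503.1937
  Σ                  6,581.5429    32,696.7112
Price P = Σ PV = 6,581.5429.
Macaulay duration = Σ(t·PV) / P = 32,696.7112 / 6,581.5429 = 4.96794 years.

4.97 years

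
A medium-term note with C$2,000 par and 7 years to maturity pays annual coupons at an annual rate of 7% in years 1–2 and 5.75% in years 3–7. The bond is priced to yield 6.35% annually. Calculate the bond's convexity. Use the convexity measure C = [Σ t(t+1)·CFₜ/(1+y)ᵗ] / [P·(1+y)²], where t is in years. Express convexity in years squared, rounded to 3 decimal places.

With y = 0.0635:
  t   CF        PV=CF/(1+0.0635)^t    t·PV        t(t+1)·PV
  1       140.00       131.6408       131.6408         263.2816
  2       140.00       123.7807       247.5615         742.6844
  3       115.00        95.6060       286.8181       1,147.2726
  4       115.00        89.8976       359.5902       1,797.9510
  5       115.00        84.5299       422.6495       2,535.8971
  6       115.00        79.4827       476.8965       3,338.2754
  7     2,115.00     1,374.5100     9,621.5702      76,972.5615
  Σ                  1,979.4478    11,546.7268      86,797.9236
P = 1,979.4478.
Convexity = Σ t(t+1)·PV / [P·(1+y)²] = 86,797.9236 / (1,979.4478 × 1.131032) = 38.76951.

38.770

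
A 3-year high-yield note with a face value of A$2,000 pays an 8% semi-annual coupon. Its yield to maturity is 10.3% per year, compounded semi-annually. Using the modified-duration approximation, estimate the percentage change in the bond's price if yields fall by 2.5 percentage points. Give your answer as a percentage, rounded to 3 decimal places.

Periodic yield y = 0.0515. Modified duration first:
  t   CF        PV=CF/(1+0.0515)^t    t·PV
  1        80.00        76.0818        76.0818
  2        80.00        72.3555       144.7110
  3        80.00        68.8117       206.4350
  4        80.00        65.4414       261.7658
  5        80.00        62.2363       311.1814
  6     2,080.00     1,538.8903     9,233.3420
  Σ                  1,883.8170    10,233.5170
P = 1,883.8170; D_Mac = 5.43233 half-year periods = 2.71617 yrs; D_mod = 2.71617/(1+0.0515) = 2.58313 yrs.
ΔP/P ≈ -D_mod · Δy = -2.58313 × (-0.025) = +0.064578 = +6.4578%.

+6.458%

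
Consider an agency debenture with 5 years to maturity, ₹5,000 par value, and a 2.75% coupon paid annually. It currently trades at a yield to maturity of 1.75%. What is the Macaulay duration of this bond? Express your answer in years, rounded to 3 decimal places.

Periodic yield y = 0.0175. Discount each cash flow and weight by its year:
  t   CF        PV=CF/(1+0.0175)^t    t·PV
  1       137.50       135.1351       135.1351
  2       137.50       132.8109       265.6219
  3       137.50       130.5267       391.5802
  4       137.50       128.2818       513.1272
  5     5,137.50     4,710.6382    23,553.1908
  Σ                  5,237.3928    24,858.6552
Price P = Σ PV = 5,237.3928.
Macaulay duration = Σ(t·PV) / P = 24,858.6552 / 5,237.3928 = 4.74638 years.

4.746 years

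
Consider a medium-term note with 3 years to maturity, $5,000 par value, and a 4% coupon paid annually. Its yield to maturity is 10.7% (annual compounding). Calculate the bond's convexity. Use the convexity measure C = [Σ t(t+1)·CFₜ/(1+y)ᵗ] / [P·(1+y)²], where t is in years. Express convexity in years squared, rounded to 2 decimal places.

With y = 0.107:
  t   CF        PV=CF/(1+0.107)^t    t·PV        t(t+1)·PV
  1       200.00       180.6685       180.6685         361.3369
  2       200.00       163.2055       326.4110         979.2329
  3     5,200.00     3,833.1912    11,499.5736      45,998.2942
  Σ                  4,177.0651    12,006.6530      47,338.8641
P = 4,177.0651.
Convexity = Σ t(t+1)·PV / [P·(1+y)²] = 47,338.8641 / (4,177.0651 × 1.225449) = 9.24807.

9.25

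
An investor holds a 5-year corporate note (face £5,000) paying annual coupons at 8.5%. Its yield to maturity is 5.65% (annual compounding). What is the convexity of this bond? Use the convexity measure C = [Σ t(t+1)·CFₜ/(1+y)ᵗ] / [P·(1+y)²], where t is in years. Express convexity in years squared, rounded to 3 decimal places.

22.035

With y = 0.0565:
  t   CF        PV=CF/(1+0.0565)^t    t·PV        t(t+1)·PV
  1       425.00       402.2717       402.2717         804.5433
  2       425.00       380.7588       761.5176       2,284.5527
  3       425.00       360.3964     1,081.1892       4,324.7566
  4       425.00       341.1229     1,364.4918       6,822.4588
  5     5,425.00     4,121.4709    20,607.3544     123,644.1264
  Σ                  5,606.0206    24,216.8245     137,880.4377
P = 5,606.0206.
Convexity = Σ t(t+1)·PV / [P·(1+y)²] = 137,880.4377 / (5,606.0206 × 1.116192) = 22.03479.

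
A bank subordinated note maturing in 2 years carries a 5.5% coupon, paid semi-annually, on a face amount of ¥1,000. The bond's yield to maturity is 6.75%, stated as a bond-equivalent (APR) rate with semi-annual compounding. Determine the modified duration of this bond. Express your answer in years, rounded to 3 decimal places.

1.857 years

Periodic yield y = 0.03375. First find Macaulay duration:
  t   CF        PV=CF/(1+0.03375)^t    t·PV
  1        27.50        26.6022        26.6022
  2        27.50        25.7337        51.4673
  3        27.50        24.8935        74.6805
  4     1,027.50       899.7456     3,598.9825
  Σ                    976.9750     3,751.7325
P = 976.9750; Macaulay duration = 3,751.7325 / 976.9750 = 3.84015 half-year periods = 1.92008 years.
Modified duration = D_Mac / (1 + y) = 1.92008 / 1.03375 = 1.85739 years.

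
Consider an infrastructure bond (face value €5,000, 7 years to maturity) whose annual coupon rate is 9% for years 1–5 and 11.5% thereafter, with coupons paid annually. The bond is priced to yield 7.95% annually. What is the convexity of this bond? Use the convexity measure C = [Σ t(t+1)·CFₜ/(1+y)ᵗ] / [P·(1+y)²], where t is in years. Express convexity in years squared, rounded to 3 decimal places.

34.999

With y = 0.0795:
  t   CF        PV=CF/(1+0.0795)^t    t·PV        t(t+1)·PV
  1       450.00       416.8597       416.8597         833.7193
  2       450.00       386.1599       772.3199       2,316.9597
  3       450.00       357.7211     1,073.1633       4,292.6534
  4       450.00       331.3767     1,325.5067       6,627.5334
  5       450.00       306.9724     1,534.8618       9,209.1710
  6       575.00       363.3557     2,180.1341      15,260.9390
  7     5,575.00     3,263.5205    22,844.6435     182,757.1480
  Σ                  5,425.9659    30,147.4890     221,298.1236
P = 5,425.9659.
Convexity = Σ t(t+1)·PV / [P·(1+y)²] = 221,298.1236 / (5,425.9659 × 1.165320) = 34.99898.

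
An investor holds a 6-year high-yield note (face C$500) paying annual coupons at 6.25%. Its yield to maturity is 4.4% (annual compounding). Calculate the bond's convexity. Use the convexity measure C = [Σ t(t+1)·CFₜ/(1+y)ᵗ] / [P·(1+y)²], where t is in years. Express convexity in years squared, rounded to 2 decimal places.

With y = 0.044:
  t   CF        PV=CF/(1+0.044)^t    t·PV        t(t+1)·PV
  1        31.25        29.9330        29.9330          59.8659
  2        31.25        28.6714        57.3428         172.0284
  3        31.25        27.4630        82.3891         329.5564
  4        31.25        26.3056       105.2224         526.1118
  5        31.25        25.1969       125.9846         755.9077
  6       531.25       410.2947     2,461.7684      17,232.3791
  Σ                    547.8646     2,862.6403      19,075.8494
P = 547.8646.
Convexity = Σ t(t+1)·PV / [P·(1+y)²] = 19,075.8494 / (547.8646 × 1.089936) = 31.94549.

31.95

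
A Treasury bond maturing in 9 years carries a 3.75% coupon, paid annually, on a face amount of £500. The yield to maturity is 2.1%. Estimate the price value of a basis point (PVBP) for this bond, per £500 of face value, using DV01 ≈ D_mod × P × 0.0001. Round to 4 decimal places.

Periodic yield y = 0.021.
  t   CF        PV=CF/(1+0.021)^t    t·PV
  1        18.75        18.3643        18.3643
  2        18.75        17.9866        35.9733
  3        18.75        17.6167        52.8500
  4        18.75        17.2543        69.0174
  5        18.75        16.8994        84.4972
  6        18.75        16.5519        99.3112
  7        18.75        16.2114       113.4799
  8        18.75        15.8780       127.0239
  9       518.75       430.2555     3,872.2995
  Σ                    567.0182     4,472.8167
P = 567.0182; D_Mac = 7.88831 yrs; D_mod = 7.72606 yrs.
DV01 ≈ 7.72606 × 567.0182 × 0.0001 = 0.438082.

£0.4381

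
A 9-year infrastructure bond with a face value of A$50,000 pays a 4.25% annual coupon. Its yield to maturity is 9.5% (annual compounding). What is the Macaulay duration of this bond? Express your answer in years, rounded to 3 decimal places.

7.340 years

Periodic yield y = 0.095. Discount each cash flow and weight by its year:
  t   CF        PV=CF/(1+0.095)^t    t·PV
  1     2,125.00     1,940.6393     1,940.6393
  2     2,125.00     1,772.2733     3,544.5466
  3     2,125.00     1,618.5144     4,855.5433
  4     2,125.00     1,478.0954     5,912.3815
  5     2,125.00     1,349.8588     6,749.2939
  6     2,125.00     1,232.7478     7,396.4865
  7     2,125.00     1,125.7970     7,880.5792
  8     2,125.00     1,028.1251     8,225.0012
  9    52,125.00    23,031.3288   207,281.9592
  Σ                 34,577.3799   253,786.4307
Price P = Σ PV = 34,577.3799.
Macaulay duration = Σ(t·PV) / P = 253,786.4307 / 34,577.3799 = 7.33967 years.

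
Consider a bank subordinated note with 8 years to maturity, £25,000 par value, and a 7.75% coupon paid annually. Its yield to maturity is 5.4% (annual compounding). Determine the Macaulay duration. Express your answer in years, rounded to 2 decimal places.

Periodic yield y = 0.054. Discount each cash flow and weight by its year:
  t   CF        PV=CF/(1+0.054)^t    t·PV
  1     1,937.50     1,838.2353     1,838.2353
  2     1,937.50     1,744.0563     3,488.1125
  3     1,937.50     1,654.7023     4,964.1070
  4     1,937.50     1,569.9263     6,279.7052
  5     1,937.50     1,489.4937     7,447.4683
  6     1,937.50     1,413.1818     8,479.0910
  7     1,937.50     1,340.7797     9,385.4581
  8    26,937.50    17,686.1132   141,488.9056
  Σ                 28,736.4886   183,371.0830
Price P = Σ PV = 28,736.4886.
Macaulay duration = Σ(t·PV) / P = 183,371.0830 / 28,736.4886 = 6.38112 years.

6.38 years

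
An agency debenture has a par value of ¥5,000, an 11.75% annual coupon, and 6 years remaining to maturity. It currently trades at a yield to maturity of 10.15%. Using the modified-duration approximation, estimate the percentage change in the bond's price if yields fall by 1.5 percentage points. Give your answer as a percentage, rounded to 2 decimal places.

Periodic yield y = 0.1015. Modified duration first:
  t   CF        PV=CF/(1+0.1015)^t    t·PV
  1       587.50       533.3636       533.3636
  2       587.50       484.2157       968.4314
  3       587.50       439.5966     1,318.7899
  4       587.50       399.0891     1,596.3564
  5       587.50       362.3142     1,811.5710
  6     5,587.50     3,128.3154    18,769.8922
  Σ                  5,346.8946    24,998.4045
P = 5,346.8946; D_Mac = 4.67531 yrs; D_mod = 4.67531/(1+0.1015) = 4.24450 yrs.
ΔP/P ≈ -D_mod · Δy = -4.24450 × (-0.015) = +0.063667 = +6.3667%.

+6.37%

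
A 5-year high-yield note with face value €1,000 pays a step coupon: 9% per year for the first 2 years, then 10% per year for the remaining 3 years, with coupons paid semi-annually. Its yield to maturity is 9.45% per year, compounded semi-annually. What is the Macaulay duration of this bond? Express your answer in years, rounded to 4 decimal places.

4.1160 years

Periodic yield y = 0.04725. Discount each cash flow and weight by its period:
  t   CF        PV=CF/(1+0.04725)^t    t·PV
  1        45.00        42.9697        42.9697
  2        45.00        41.0310        82.0619
  3        45.00        39.1797       117.5392
  4        45.00        37.4120       149.6480
  5        50.00        39.6934       198.4669
  6        50.00        37.9025       227.4150
  7        50.00        36.1924       253.3468
  8        50.00        34.5595       276.4757
  9        50.00        33.0002       297.0019
  10    1,050.00       661.7373     6,617.3729
  Σ                  1,003.6776     8,262.2981
Price P = Σ PV = 1,003.6776.
Macaulay duration = Σ(t·PV) / P = 8,262.2981 / 1,003.6776 = 8.23202 half-year periods.
In years: 8.23202 / 2 = 4.11601 years.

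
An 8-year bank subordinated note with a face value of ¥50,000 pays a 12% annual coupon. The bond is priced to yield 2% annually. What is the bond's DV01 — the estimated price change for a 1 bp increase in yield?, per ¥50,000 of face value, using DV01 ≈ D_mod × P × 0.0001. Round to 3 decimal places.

¥52.413

Periodic yield y = 0.02.
  t   CF        PV=CF/(1+0.02)^t    t·PV
  1     6,000.00     5,882.3529     5,882.3529
  2     6,000.00     5,767.0127    11,534.0254
  3     6,000.00     5,653.9340    16,961.8020
  4     6,000.00     5,543.0726    22,172.2902
  5     6,000.00     5,434.3849    27,171.9243
  6     6,000.00     5,327.8283    31,966.9698
  7     6,000.00     5,223.3611    36,563.5275
  8    56,000.00    47,795.4608   382,363.6863
  Σ                 86,627.4072   534,616.5784
P = 86,627.4072; D_Mac = 6.17145 yrs; D_mod = 6.05044 yrs.
DV01 ≈ 6.05044 × 86,627.4072 × 0.0001 = 52.413390.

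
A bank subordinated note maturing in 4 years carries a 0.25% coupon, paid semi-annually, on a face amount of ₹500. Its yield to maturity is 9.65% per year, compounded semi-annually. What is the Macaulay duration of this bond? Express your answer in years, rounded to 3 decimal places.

Periodic yield y = 0.04825. Discount each cash flow and weight by its period:
  t   CF        PV=CF/(1+0.04825)^t    t·PV
  1        0.625         0.5962         0.5962
  2        0.625         0.5688         1.1376
  3        0.625         0.5426         1.6278
  4        0.625         0.5176         2.0705
  5        0.625         0.4938         2.4690
  6        0.625         0.4711         2.8265
  7        0.625         0.4494         3.1457
  8      500.625       343.3947     2,747.1575
  Σ                    347.0342     2,761.0308
Price P = Σ PV = 347.0342.
Macaulay duration = Σ(t·PV) / P = 2,761.0308 / 347.0342 = 7.95608 half-year periods.
In years: 7.95608 / 2 = 3.97804 years.

3.978 years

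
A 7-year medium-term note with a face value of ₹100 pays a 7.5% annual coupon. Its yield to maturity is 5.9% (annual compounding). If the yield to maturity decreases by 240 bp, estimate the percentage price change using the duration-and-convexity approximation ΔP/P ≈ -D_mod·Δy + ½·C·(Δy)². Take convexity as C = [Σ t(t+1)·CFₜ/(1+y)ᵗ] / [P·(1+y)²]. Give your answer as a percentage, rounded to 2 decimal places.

With y = 0.059:
  t   CF        PV=CF/(1+0.059)^t    t·PV        t(t+1)·PV
  1         7.50         7.0822         7.0822          14.1643
  2         7.50         6.6876        13.3752          40.1255
  3         7.50         6.3150        18.9450          75.7800
  4         7.50         5.9632        23.8527         119.2635
  5         7.50         5.6309        28.1547         168.9284
  6         7.50         5.3172        31.9034         223.3237
  7       107.50        71.9676       503.7729       4,030.1830
  Σ                    108.9636       627.0860       4,671.7684
P = 108.9636; D_Mac = 5.75500 yrs; D_mod = 5.43437 yrs; C = 38.23031.
Duration effect: -5.43437 × (-0.024) = +0.130425
Convexity effect: 0.5 × 38.23031 × (-0.024)² = +0.0110103
ΔP/P ≈ +0.130425 + 0.0110103 = +0.141435 = +14.1435%.

+14.14%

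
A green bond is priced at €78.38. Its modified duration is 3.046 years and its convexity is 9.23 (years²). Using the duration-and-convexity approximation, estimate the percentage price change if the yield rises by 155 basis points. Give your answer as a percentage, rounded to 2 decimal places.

Duration effect: -D_mod·Δy = -3.046 × (+0.0155) = -0.047213
Convexity effect: ½·C·(Δy)² = 0.5 × 9.23 × (0.0155)² = +0.00110875375
ΔP/P ≈ -0.047213 + 0.00110875375 = -0.04610424625
= -4.610424625%.

-4.61%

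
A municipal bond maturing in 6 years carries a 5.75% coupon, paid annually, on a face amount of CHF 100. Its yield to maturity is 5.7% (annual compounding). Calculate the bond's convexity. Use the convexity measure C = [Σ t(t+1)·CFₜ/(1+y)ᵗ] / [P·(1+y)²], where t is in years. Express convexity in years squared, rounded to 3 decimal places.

31.319

With y = 0.057:
  t   CF        PV=CF/(1+0.057)^t    t·PV        t(t+1)·PV
  1         5.75         5.4399         5.4399          10.8798
  2         5.75         5.1466        10.2931          30.8794
  3         5.75         4.8690        14.6071          58.4284
  4         5.75         4.6065        18.4259          92.1293
  5         5.75         4.3581        21.7903         130.7417
  6       105.75        75.8281       454.9689       3,184.7822
  Σ                    100.2482       525.5252       3,507.8410
P = 100.2482.
Convexity = Σ t(t+1)·PV / [P·(1+y)²] = 3,507.8410 / (100.2482 × 1.117249) = 31.31939.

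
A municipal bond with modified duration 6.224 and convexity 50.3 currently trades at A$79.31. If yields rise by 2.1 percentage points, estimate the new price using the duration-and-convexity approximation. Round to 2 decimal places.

Duration effect: -D_mod·Δy = -6.224 × (+0.021) = -0.130704
Convexity effect: ½·C·(Δy)² = 0.5 × 50.3 × (0.021)² = +0.01109115
ΔP/P ≈ -0.130704 + 0.01109115 = -0.11961285
New price ≈ 79.31 × (1 - 0.11961285) = 69.8235048665.

A$69.82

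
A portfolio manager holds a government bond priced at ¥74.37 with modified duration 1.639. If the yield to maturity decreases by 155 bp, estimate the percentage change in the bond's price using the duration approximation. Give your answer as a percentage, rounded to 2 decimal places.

+2.54%

Duration approximation: ΔP/P ≈ -D_mod · Δy = -1.639 × (-0.0155) = +0.0254045.
As a percentage: +2.54045%.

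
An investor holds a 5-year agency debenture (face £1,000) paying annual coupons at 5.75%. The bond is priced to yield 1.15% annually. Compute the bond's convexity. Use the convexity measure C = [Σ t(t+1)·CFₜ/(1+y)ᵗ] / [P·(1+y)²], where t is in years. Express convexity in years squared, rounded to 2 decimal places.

With y = 0.0115:
  t   CF        PV=CF/(1+0.0115)^t    t·PV        t(t+1)·PV
  1        57.50        56.8463        56.8463         113.6925
  2        57.50        56.2000       112.3999         337.1998
  3        57.50        55.5610       166.6830         666.7322
  4        57.50        54.9293       219.7173       1,098.5866
  5     1,057.50       998.7365     4,993.6827      29,962.0963
  Σ                  1,222.2731     5,549.3293      32,178.3074
P = 1,222.2731.
Convexity = Σ t(t+1)·PV / [P·(1+y)²] = 32,178.3074 / (1,222.2731 × 1.023132) = 25.73138.

25.73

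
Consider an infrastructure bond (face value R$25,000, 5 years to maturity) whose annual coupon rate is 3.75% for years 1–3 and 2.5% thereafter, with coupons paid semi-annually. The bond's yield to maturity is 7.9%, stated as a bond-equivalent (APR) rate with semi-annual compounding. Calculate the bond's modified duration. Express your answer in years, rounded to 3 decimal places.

Periodic yield y = 0.0395. First find Macaulay duration:
  t   CF        PV=CF/(1+0.0395)^t    t·PV
  1       468.75       450.9380       450.9380
  2       468.75       433.8027       867.6055
  3       468.75       417.3187     1,251.9560
  4       468.75       401.4609     1,605.8438
  5       468.75       386.2058     1,931.0291
  6       468.75       371.5304     2,229.1822
  7       312.50       238.2750     1,667.9253
  8       312.50       229.2208     1,833.7666
  9       312.50       220.5107     1,984.5959
  10   25,312.50    17,182.6484   171,826.4842
  Σ                 20,331.9114   185,649.3265
P = 20,331.9114; Macaulay duration = 185,649.3265 / 20,331.9114 = 9.13093 half-year periods = 4.56547 years.
Modified duration = D_Mac / (1 + y) = 4.56547 / 1.0395 = 4.39198 years.

4.392 years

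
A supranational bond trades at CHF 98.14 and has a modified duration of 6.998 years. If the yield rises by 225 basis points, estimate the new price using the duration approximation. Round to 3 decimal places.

CHF 82.687

Duration approximation: ΔP/P ≈ -D_mod · Δy = -6.998 × (+0.0225) = -0.157455.
New price ≈ 98.14 × (1 - 0.157455) = 82.6873663.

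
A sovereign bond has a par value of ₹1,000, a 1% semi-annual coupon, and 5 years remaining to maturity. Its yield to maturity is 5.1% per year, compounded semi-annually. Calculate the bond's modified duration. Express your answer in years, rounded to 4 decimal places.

4.7537 years

Periodic yield y = 0.0255. First find Macaulay duration:
  t   CF        PV=CF/(1+0.0255)^t    t·PV
  1         5.00         4.8757         4.8757
  2         5.00         4.7544         9.5089
  3         5.00         4.6362        13.9086
  4         5.00         4.5209        18.0837
  5         5.00         4.4085        22.0425
  6         5.00         4.2989        25.7933
  7         5.00         4.1920        29.3439
  8         5.00         4.0878        32.7020
  9         5.00         3.9861        35.8750
  10    1,005.00       781.2849     7,812.8487
  Σ                    821.0454     8,004.9824
P = 821.0454; Macaulay duration = 8,004.9824 / 821.0454 = 9.74974 half-year periods = 4.87487 years.
Modified duration = D_Mac / (1 + y) = 4.87487 / 1.0255 = 4.75365 years.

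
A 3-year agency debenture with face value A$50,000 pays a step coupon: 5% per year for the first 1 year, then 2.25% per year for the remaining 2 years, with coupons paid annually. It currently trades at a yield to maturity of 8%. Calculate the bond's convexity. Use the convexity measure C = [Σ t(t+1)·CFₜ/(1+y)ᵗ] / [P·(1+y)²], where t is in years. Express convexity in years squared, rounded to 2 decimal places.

With y = 0.08:
  t   CF        PV=CF/(1+0.08)^t    t·PV        t(t+1)·PV
  1     2,500.00     2,314.8148     2,314.8148       4,629.6296
  2     1,125.00       964.5062     1,929.0123       5,787.0370
  3    51,125.00    40,584.6733   121,754.0200     487,016.0799
  Σ                 43,863.9943   125,997.8471     497,432.7465
P = 43,863.9943.
Convexity = Σ t(t+1)·PV / [P·(1+y)²] = 497,432.7465 / (43,863.9943 × 1.166400) = 9.72252.

9.72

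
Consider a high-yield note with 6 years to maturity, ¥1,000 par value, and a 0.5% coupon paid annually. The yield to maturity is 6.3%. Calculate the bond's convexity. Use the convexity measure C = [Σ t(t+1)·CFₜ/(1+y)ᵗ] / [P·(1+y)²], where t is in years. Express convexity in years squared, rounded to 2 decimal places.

36.43

With y = 0.063:
  t   CF        PV=CF/(1+0.063)^t    t·PV        t(t+1)·PV
  1         5.00         4.7037         4.7037           9.4073
  2         5.00         4.4249         8.8498          26.5494
  3         5.00         4.1627        12.4880          49.9518
  4         5.00         3.9159        15.6638          78.3190
  5         5.00         3.6839        18.4193         110.5159
  6     1,005.00       696.5727     4,179.4364      29,256.0551
  Σ                    717.4638     4,239.5610      29,530.7986
P = 717.4638.
Convexity = Σ t(t+1)·PV / [P·(1+y)²] = 29,530.7986 / (717.4638 × 1.129969) = 36.42577.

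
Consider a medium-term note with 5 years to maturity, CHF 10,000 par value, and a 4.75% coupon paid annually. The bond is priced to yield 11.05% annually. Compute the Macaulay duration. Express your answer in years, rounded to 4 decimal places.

Periodic yield y = 0.1105. Discount each cash flow and weight by its year:
  t   CF        PV=CF/(1+0.1105)^t    t·PV
  1       475.00       427.7353       427.7353
  2       475.00       385.1736       770.3471
  3       475.00       346.8470     1,040.5409
  4       475.00       312.3341     1,249.3363
  5    10,475.00     6,202.4207    31,012.1033
  Σ                  7,674.5105    34,500.0629
Price P = Σ PV = 7,674.5105.
Macaulay duration = Σ(t·PV) / P = 34,500.0629 / 7,674.5105 = 4.49541 years.

4.4954 years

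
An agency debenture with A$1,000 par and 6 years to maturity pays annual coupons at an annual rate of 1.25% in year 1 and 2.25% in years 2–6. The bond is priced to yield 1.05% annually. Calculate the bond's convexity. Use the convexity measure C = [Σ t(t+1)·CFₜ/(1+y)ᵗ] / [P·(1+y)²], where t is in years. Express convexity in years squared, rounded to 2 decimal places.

With y = 0.0105:
  t   CF        PV=CF/(1+0.0105)^t    t·PV        t(t+1)·PV
  1        12.50        12.3701        12.3701          24.7402
  2        22.50        22.0348        44.0697         132.2090
  3        22.50        21.8059        65.4176         261.6705
  4        22.50        21.5793        86.3172         431.5859
  5        22.50        21.3551       106.7753         640.6520
  6     1,022.50       960.3851     5,762.3105      40,336.1738
  Σ                  1,059.5303     6,077.2605      41,827.0315
P = 1,059.5303.
Convexity = Σ t(t+1)·PV / [P·(1+y)²] = 41,827.0315 / (1,059.5303 × 1.021110) = 38.66082.

38.66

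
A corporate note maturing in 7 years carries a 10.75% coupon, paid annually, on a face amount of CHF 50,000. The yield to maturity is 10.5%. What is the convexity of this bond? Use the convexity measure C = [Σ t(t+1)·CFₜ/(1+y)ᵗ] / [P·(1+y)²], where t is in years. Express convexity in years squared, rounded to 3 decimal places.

With y = 0.105:
  t   CF        PV=CF/(1+0.105)^t    t·PV        t(t+1)·PV
  1     5,375.00     4,864.2534     4,864.2534       9,728.5068
  2     5,375.00     4,402.0393     8,804.0785      26,412.2356
  3     5,375.00     3,983.7459    11,951.2378      47,804.9514
  4     5,375.00     3,605.2000    14,420.7998      72,103.9990
  5     5,375.00     3,262.6244    16,313.1220      97,878.7317
  6     5,375.00     2,952.6013    17,715.6075     124,009.2528
  7    55,375.00    27,528.1986   192,697.3903   1,541,579.1226
  Σ                 50,598.6628   266,766.4894   1,919,516.7999
P = 50,598.6628.
Convexity = Σ t(t+1)·PV / [P·(1+y)²] = 1,919,516.7999 / (50,598.6628 × 1.221025) = 31.06907.

31.069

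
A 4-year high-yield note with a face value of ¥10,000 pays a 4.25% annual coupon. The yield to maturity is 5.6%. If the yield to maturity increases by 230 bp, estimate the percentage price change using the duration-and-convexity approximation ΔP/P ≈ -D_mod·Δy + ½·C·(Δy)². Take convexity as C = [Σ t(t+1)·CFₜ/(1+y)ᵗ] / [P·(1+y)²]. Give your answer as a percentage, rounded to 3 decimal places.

With y = 0.056:
  t   CF        PV=CF/(1+0.056)^t    t·PV        t(t+1)·PV
  1       425.00       402.4621       402.4621         804.9242
  2       425.00       381.1194       762.2389       2,286.7166
  3       425.00       360.9086     1,082.7257       4,330.9026
  4    10,425.00     8,383.4039    33,533.6156     167,668.0782
  Σ                  9,527.8940    35,781.0423     175,090.6217
P = 9,527.8940; D_Mac = 3.75540 yrs; D_mod = 3.55625 yrs; C = 16.47928.
Duration effect: -3.55625 × (+0.023) = -0.081794
Convexity effect: 0.5 × 16.47928 × (0.023)² = +0.0043588
ΔP/P ≈ -0.081794 + 0.0043588 = -0.077435 = -7.7435%.

-7.743%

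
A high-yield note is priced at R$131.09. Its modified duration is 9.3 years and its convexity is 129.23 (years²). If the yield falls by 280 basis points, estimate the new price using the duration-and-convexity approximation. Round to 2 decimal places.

Duration effect: -D_mod·Δy = -9.3 × (-0.028) = +0.260400
Convexity effect: ½·C·(Δy)² = 0.5 × 129.23 × (-0.028)² = +0.05065816
ΔP/P ≈ +0.260400 + 0.05065816 = +0.31105816
New price ≈ 131.09 × (1 + 0.31105816) = 171.8666141944.

R$171.87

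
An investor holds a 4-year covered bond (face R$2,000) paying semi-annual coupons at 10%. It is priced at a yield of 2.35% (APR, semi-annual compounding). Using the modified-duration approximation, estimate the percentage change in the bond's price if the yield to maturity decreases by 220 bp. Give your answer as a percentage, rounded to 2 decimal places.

Periodic yield y = 0.01175. Modified duration first:
  t   CF        PV=CF/(1+0.01175)^t    t·PV
  1       100.00        98.8386        98.8386
  2       100.00        97.6908       195.3816
  3       100.00        96.5562       289.6687
  4       100.00        95.4349       381.7395
  5       100.00        94.3265       471.6327
  6       100.00        93.2311       559.3865
  7       100.00        92.1483       645.0384
  8     2,100.00     1,912.6416    15,301.1325
  Σ                  2,580.8681    17,942.8186
P = 2,580.8681; D_Mac = 6.95224 half-year periods = 3.47612 yrs; D_mod = 3.47612/(1+0.01175) = 3.43575 yrs.
ΔP/P ≈ -D_mod · Δy = -3.43575 × (-0.022) = +0.075587 = +7.5587%.

+7.56%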